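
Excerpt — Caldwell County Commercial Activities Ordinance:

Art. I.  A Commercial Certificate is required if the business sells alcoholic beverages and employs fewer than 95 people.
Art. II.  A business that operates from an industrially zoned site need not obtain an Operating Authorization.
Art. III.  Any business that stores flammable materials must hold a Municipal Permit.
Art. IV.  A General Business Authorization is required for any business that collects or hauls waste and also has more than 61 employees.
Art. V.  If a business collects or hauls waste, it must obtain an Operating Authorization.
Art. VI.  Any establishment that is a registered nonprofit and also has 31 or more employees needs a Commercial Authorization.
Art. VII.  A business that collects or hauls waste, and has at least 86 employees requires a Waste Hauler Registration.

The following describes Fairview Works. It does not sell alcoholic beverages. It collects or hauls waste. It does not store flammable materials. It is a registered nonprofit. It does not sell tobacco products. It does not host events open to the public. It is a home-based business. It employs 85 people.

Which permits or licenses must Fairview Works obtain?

Commercial Authorization, General Business Authorization, Operating Authorization

Art. I. does not sell alcoholic beverages; employees 85 < 95 → Commercial Certificate not required.
Art. II. is a home-based business (not: operates from an industrially zoned site) → Operating Authorization exemption does not apply.
Art. III. does not store flammable materials → Municipal Permit not required.
Art. IV. collects or hauls waste; employees 85 > 61 → General Business Authorization required.
Art. V. collects or hauls waste → Operating Authorization required.
Art. VI. is a registered nonprofit; employees 85 ≥ 31 → Commercial Authorization required.
Art. VII. collects or hauls waste; employees 85 < 86 → Waste Hauler Registration not required.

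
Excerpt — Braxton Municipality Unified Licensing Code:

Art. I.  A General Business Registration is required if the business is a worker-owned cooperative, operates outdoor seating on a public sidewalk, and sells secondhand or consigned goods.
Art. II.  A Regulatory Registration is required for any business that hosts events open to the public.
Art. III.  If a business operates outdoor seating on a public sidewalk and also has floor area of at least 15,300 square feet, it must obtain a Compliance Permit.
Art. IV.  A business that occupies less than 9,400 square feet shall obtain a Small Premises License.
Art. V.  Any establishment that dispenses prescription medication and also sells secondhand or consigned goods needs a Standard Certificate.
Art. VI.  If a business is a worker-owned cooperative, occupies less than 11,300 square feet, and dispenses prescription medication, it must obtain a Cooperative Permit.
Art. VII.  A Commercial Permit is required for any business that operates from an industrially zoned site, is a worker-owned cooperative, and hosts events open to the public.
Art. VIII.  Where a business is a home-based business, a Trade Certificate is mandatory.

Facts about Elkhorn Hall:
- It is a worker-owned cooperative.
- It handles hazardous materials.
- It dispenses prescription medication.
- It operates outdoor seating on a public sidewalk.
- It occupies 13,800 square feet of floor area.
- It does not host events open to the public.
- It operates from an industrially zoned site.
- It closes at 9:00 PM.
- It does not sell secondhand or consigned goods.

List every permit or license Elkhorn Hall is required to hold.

Art. I. is a worker-owned cooperative; operates outdoor seating on a public sidewalk; does not sell secondhand or consigned goods → General Business Registration not required.
Art. II. does not host events open to the public → Regulatory Registration not required.
Art. III. operates outdoor seating on a public sidewalk; floor area 13,800 square feet < 15,300 square feet → Compliance Permit not required.
Art. IV. floor area 13,800 square feet ≥ 9,400 square feet → Small Premises License not required.
Art. V. dispenses prescription medication; does not sell secondhand or consigned goods → Standard Certificate not required.
Art. VI. is a worker-owned cooperative; floor area 13,800 square feet ≥ 11,300 square feet; dispenses prescription medication → Cooperative Permit not required.
Art. VII. operates from an industrially zoned site; is a worker-owned cooperative; does not host events open to the public → Commercial Permit not required.
Art. VIII. operates from an industrially zoned site (not: is a home-based business) → Trade Certificate not required.

None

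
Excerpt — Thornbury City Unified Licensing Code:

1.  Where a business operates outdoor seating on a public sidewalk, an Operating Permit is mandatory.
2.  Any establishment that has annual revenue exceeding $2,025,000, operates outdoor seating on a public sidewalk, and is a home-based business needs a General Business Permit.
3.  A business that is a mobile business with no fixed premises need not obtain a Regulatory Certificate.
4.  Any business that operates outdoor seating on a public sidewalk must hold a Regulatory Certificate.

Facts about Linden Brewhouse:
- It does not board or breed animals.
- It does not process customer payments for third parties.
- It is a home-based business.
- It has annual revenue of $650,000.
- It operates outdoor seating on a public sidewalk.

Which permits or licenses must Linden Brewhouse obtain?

1. operates outdoor seating on a public sidewalk → Operating Permit required.
2. revenue $650,000 ≤ $2,025,000; operates outdoor seating on a public sidewalk; is a home-based business → General Business Permit not required.
3. is a home-based business (not: is a mobile business with no fixed premises) → Regulatory Certificate exemption does not apply.
4. operates outdoor seating on a public sidewalk → Regulatory Certificate required.

Operating Permit, Regulatory Certificate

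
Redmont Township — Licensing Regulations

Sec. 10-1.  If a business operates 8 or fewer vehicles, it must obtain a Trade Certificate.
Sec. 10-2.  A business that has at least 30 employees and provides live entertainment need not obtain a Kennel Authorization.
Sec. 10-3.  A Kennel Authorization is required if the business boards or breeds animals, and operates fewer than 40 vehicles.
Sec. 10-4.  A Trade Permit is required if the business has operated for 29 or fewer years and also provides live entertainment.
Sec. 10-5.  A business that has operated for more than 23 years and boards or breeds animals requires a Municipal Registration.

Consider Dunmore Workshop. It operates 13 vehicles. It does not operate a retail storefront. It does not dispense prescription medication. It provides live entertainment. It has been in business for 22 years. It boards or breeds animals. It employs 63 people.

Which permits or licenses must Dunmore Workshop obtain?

Sec. 10-1. vehicles 13 > 8 → Trade Certificate not required.
Sec. 10-2. employees 63 ≥ 30; provides live entertainment → exempt from Kennel Authorization.
Sec. 10-3. boards or breeds animals; vehicles 13 < 40 → Kennel Authorization required.
Sec. 10-4. years in business 22 ≤ 29; provides live entertainment → Trade Permit required.
Sec. 10-5. years in business 22 ≤ 23; boards or breeds animals → Municipal Registration not required.

Trade Permit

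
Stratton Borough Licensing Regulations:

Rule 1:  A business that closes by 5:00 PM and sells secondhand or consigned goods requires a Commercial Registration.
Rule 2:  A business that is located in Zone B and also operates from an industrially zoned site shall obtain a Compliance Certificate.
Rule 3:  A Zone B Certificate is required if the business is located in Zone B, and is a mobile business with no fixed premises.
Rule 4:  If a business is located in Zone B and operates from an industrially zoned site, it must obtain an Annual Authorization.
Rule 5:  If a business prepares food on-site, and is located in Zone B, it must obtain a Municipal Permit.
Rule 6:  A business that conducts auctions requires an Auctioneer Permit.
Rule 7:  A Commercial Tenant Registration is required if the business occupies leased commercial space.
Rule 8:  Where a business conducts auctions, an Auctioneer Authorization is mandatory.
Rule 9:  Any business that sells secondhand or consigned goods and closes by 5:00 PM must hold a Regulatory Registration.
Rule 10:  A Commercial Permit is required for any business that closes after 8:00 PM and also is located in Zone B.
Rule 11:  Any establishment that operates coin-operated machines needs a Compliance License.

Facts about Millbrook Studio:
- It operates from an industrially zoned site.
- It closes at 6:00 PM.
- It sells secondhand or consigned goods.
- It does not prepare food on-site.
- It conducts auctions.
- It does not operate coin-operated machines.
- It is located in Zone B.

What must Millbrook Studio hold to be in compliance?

Rule 1: closes 6:00 PM, after 5:00 PM; sells secondhand or consigned goods → Commercial Registration not required.
Rule 2: is located in Zone B; operates from an industrially zoned site → Compliance Certificate required.
Rule 3: is located in Zone B; operates from an industrially zoned site (not: is a mobile business with no fixed premises) → Zone B Certificate not required.
Rule 4: is located in Zone B; operates from an industrially zoned site → Annual Authorization required.
Rule 5: does not prepare food on-site; is located in Zone B → Municipal Permit not required.
Rule 6: conducts auctions → Auctioneer Permit required.
Rule 7: operates from an industrially zoned site (not: occupies leased commercial space) → Commercial Tenant Registration not required.
Rule 8: conducts auctions → Auctioneer Authorization required.
Rule 9: sells secondhand or consigned goods; closes 6:00 PM, after 5:00 PM → Regulatory Registration not required.
Rule 10: closes 6:00 PM, at/before 8:00 PM; is located in Zone B → Commercial Permit not required.
Rule 11: does not operate coin-operated machines → Compliance License not required.

Annual Authorization, Auctioneer Authorization, Auctioneer Permit, Compliance Certificate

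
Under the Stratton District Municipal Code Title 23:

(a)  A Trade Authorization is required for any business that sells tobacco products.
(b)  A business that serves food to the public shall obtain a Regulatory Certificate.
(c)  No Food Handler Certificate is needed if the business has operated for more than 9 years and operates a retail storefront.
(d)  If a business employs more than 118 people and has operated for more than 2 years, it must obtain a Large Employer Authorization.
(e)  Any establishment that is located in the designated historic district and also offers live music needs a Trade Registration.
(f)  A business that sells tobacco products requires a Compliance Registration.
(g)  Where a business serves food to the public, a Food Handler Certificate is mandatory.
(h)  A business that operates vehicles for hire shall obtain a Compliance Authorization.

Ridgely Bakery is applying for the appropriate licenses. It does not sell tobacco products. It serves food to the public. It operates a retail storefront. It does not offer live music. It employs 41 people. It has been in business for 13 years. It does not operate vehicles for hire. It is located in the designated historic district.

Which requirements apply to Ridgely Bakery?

(a) does not sell tobacco products → Trade Authorization not required.
(b) serves food to the public → Regulatory Certificate required.
(c) years in business 13 > 9; operates a retail storefront → exempt from Food Handler Certificate.
(d) employees 41 ≤ 118; years in business 13 > 2 → Large Employer Authorization not required.
(e) is located in the designated historic district; does not offer live music → Trade Registration not required.
(f) does not sell tobacco products → Compliance Registration not required.
(g) serves food to the public → Food Handler Certificate required.
(h) does not operate vehicles for hire → Compliance Authorization not required.

Regulatory Certificate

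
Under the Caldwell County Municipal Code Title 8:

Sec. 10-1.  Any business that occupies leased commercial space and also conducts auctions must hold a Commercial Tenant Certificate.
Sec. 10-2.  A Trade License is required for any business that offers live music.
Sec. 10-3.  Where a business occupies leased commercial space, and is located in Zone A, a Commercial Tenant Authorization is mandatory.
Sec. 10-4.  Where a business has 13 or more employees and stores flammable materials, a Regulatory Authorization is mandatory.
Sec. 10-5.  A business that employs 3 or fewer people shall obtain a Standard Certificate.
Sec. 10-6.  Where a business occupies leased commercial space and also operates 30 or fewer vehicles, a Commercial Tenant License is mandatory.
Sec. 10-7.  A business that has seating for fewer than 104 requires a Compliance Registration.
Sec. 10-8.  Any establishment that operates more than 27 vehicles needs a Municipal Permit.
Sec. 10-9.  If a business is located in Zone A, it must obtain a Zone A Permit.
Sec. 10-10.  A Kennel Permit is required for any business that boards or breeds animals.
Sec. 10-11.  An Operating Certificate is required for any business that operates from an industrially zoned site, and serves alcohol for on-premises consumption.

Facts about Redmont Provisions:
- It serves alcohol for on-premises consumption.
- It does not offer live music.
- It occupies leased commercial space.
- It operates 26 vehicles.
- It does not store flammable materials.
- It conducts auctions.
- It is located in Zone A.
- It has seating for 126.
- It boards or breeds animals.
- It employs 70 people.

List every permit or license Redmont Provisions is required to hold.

Commercial Tenant Authorization, Commercial Tenant Certificate, Commercial Tenant License, Kennel Permit, Zone A Permit

Sec. 10-1. occupies leased commercial space; conducts auctions → Commercial Tenant Certificate required.
Sec. 10-2. does not offer live music → Trade License not required.
Sec. 10-3. occupies leased commercial space; is located in Zone A → Commercial Tenant Authorization required.
Sec. 10-4. employees 70 ≥ 13; does not store flammable materials → Regulatory Authorization not required.
Sec. 10-5. employees 70 > 3 → Standard Certificate not required.
Sec. 10-6. occupies leased commercial space; vehicles 26 ≤ 30 → Commercial Tenant License required.
Sec. 10-7. seating 126 ≥ 104 → Compliance Registration not required.
Sec. 10-8. vehicles 26 ≤ 27 → Municipal Permit not required.
Sec. 10-9. is located in Zone A → Zone A Permit required.
Sec. 10-10. boards or breeds animals → Kennel Permit required.
Sec. 10-11. occupies leased commercial space (not: operates from an industrially zoned site); serves alcohol for on-premises consumption → Operating Certificate not required.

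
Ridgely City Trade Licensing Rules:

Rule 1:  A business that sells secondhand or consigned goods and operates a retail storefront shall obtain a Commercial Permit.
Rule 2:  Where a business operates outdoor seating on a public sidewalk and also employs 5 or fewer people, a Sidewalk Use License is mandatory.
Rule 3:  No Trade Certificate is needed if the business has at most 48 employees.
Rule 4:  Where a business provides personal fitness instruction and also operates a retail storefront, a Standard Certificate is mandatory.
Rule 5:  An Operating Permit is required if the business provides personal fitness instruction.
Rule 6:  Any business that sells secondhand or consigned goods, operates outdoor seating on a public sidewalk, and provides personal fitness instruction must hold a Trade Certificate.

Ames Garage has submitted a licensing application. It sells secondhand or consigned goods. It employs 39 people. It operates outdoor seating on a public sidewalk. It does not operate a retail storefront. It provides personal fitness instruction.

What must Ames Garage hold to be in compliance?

Rule 1: sells secondhand or consigned goods; does not operate a retail storefront → Commercial Permit not required.
Rule 2: operates outdoor seating on a public sidewalk; employees 39 > 5 → Sidewalk Use License not required.
Rule 3: employees 39 ≤ 48 → exempt from Trade Certificate.
Rule 4: provides personal fitness instruction; does not operate a retail storefront → Standard Certificate not required.
Rule 5: provides personal fitness instruction → Operating Permit required.
Rule 6: sells secondhand or consigned goods; operates outdoor seating on a public sidewalk; provides personal fitness instruction → Trade Certificate required.

Operating Permit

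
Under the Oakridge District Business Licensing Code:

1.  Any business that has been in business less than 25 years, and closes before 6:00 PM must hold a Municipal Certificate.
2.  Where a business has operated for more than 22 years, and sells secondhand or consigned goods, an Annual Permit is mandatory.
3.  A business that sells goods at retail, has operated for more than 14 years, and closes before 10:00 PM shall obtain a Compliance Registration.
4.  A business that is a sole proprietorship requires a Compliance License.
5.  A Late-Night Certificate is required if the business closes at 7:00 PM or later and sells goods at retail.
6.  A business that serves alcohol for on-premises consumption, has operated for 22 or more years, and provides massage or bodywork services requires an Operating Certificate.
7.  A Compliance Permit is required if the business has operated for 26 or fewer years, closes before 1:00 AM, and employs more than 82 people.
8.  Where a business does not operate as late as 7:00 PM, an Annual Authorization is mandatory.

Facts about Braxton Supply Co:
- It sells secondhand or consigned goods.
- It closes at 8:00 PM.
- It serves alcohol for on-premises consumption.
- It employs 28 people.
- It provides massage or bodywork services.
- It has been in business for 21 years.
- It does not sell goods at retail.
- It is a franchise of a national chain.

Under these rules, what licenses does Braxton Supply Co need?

1. years in business 21 < 25; closes 8:00 PM, after 6:00 PM → Municipal Certificate not required.
2. years in business 21 ≤ 22; sells secondhand or consigned goods → Annual Permit not required.
3. does not sell goods at retail; years in business 21 > 14; closes 8:00 PM, at/before 10:00 PM → Compliance Registration not required.
4. is a franchise of a national chain (not: is a sole proprietorship) → Compliance License not required.
5. closes 8:00 PM, after 7:00 PM; does not sell goods at retail → Late-Night Certificate not required.
6. serves alcohol for on-premises consumption; years in business 21 < 22; provides massage or bodywork services → Operating Certificate not required.
7. years in business 21 ≤ 26; closes 8:00 PM, at/before 1:00 AM; employees 28 ≤ 82 → Compliance Permit not required.
8. closes 8:00 PM, after 7:00 PM → Annual Authorization not required.

None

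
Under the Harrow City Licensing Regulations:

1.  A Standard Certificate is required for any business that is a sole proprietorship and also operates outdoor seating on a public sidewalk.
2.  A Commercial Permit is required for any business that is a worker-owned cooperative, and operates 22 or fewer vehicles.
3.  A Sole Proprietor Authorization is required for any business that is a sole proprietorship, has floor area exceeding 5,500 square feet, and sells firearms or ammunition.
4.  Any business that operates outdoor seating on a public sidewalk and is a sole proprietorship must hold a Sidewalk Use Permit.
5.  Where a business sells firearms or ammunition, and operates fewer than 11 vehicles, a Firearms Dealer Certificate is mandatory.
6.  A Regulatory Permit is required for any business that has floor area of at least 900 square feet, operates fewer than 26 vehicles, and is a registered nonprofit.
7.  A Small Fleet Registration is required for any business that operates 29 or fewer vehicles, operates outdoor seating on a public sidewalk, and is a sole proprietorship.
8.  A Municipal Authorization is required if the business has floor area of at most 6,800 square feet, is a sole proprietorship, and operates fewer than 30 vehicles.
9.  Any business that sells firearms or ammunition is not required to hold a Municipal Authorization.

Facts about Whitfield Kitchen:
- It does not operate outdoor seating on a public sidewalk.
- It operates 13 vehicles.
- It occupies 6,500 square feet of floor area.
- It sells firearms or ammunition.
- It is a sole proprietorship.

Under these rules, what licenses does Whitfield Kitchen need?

1. is a sole proprietorship; does not operate outdoor seating on a public sidewalk → Standard Certificate not required.
2. is a sole proprietorship (not: is a worker-owned cooperative); vehicles 13 ≤ 22 → Commercial Permit not required.
3. is a sole proprietorship; floor area 6,500 square feet > 5,500 square feet; sells firearms or ammunition → Sole Proprietor Authorization required.
4. does not operate outdoor seating on a public sidewalk; is a sole proprietorship → Sidewalk Use Permit not required.
5. sells firearms or ammunition; vehicles 13 ≥ 11 → Firearms Dealer Certificate not required.
6. floor area 6,500 square feet ≥ 900 square feet; vehicles 13 < 26; is a sole proprietorship (not: is a registered nonprofit) → Regulatory Permit not required.
7. vehicles 13 ≤ 29; does not operate outdoor seating on a public sidewalk; is a sole proprietorship → Small Fleet Registration not required.
8. floor area 6,500 square feet ≤ 6,800 square feet; is a sole proprietorship; vehicles 13 < 30 → Municipal Authorization required.
9. sells firearms or ammunition → exempt from Municipal Authorization.

Sole Proprietor Authorization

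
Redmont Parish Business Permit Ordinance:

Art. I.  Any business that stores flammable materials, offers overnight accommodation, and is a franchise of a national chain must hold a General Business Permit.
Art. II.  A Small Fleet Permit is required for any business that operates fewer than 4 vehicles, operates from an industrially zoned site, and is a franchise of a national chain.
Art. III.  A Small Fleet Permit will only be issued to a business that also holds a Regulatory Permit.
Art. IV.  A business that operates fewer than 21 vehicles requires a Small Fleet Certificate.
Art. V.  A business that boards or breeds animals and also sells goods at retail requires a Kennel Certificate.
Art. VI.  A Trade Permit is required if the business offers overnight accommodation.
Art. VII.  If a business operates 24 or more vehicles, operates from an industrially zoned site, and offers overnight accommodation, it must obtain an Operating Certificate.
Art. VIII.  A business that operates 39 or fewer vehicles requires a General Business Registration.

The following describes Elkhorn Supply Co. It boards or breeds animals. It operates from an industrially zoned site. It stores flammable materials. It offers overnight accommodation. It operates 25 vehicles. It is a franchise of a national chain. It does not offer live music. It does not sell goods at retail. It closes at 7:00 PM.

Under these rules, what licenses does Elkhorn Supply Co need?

Art. I. stores flammable materials; offers overnight accommodation; is a franchise of a national chain → General Business Permit required.
Art. II. vehicles 25 ≥ 4; operates from an industrially zoned site; is a franchise of a national chain → Small Fleet Permit not required.
Art. III. Small Fleet Permit is not required → no effect.
Art. IV. vehicles 25 ≥ 21 → Small Fleet Certificate not required.
Art. V. boards or breeds animals; does not sell goods at retail → Kennel Certificate not required.
Art. VI. offers overnight accommodation → Trade Permit required.
Art. VII. vehicles 25 ≥ 24; operates from an industrially zoned site; offers overnight accommodation → Operating Certificate required.
Art. VIII. vehicles 25 ≤ 39 → General Business Registration required.

General Business Permit, General Business Registration, Operating Certificate, Trade Permit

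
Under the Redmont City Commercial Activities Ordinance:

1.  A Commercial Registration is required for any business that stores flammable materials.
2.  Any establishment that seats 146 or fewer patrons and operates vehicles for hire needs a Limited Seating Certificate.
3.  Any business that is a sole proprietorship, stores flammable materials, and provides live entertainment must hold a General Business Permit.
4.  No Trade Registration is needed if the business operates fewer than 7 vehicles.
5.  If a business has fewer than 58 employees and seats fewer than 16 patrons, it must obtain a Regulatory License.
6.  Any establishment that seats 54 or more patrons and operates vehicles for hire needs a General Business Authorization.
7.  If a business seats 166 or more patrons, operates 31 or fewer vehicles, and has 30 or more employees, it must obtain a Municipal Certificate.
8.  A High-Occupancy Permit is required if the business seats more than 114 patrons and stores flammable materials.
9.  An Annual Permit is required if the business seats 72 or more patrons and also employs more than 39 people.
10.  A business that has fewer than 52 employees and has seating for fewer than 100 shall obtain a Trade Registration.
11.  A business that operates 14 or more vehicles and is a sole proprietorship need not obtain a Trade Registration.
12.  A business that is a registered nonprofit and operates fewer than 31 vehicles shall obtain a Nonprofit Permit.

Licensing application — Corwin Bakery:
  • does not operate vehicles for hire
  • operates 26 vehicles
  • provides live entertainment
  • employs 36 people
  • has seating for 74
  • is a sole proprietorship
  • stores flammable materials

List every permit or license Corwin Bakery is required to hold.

Commercial Registration, General Business Permit

1. stores flammable materials → Commercial Registration required.
2. seating 74 ≤ 146; does not operate vehicles for hire → Limited Seating Certificate not required.
3. is a sole proprietorship; stores flammable materials; provides live entertainment → General Business Permit required.
4. vehicles 26 ≥ 7 → Trade Registration exemption does not apply.
5. employees 36 < 58; seating 74 ≥ 16 → Regulatory License not required.
6. seating 74 ≥ 54; does not operate vehicles for hire → General Business Authorization not required.
7. seating 74 < 166; vehicles 26 ≤ 31; employees 36 ≥ 30 → Municipal Certificate not required.
8. seating 74 ≤ 114; stores flammable materials → High-Occupancy Permit not required.
9. seating 74 ≥ 72; employees 36 ≤ 39 → Annual Permit not required.
10. employees 36 < 52; seating 74 < 100 → Trade Registration required.
11. vehicles 26 ≥ 14; is a sole proprietorship → exempt from Trade Registration.
12. is a sole proprietorship (not: is a registered nonprofit); vehicles 26 < 31 → Nonprofit Permit not required.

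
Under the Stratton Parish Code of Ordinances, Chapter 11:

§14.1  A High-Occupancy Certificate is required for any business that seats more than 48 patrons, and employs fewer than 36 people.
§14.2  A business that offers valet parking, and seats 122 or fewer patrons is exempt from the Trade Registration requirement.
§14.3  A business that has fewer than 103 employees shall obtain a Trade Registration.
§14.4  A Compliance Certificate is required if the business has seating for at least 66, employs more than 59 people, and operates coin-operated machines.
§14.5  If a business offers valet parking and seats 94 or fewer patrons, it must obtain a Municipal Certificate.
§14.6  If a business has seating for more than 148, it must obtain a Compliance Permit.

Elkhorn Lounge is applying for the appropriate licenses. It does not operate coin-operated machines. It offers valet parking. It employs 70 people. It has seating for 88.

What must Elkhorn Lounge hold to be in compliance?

Municipal Certificate

§14.1 seating 88 > 48; employees 70 ≥ 36 → High-Occupancy Certificate not required.
§14.2 offers valet parking; seating 88 ≤ 122 → exempt from Trade Registration.
§14.3 employees 70 < 103 → Trade Registration required.
§14.4 seating 88 ≥ 66; employees 70 > 59; does not operate coin-operated machines → Compliance Certificate not required.
§14.5 offers valet parking; seating 88 ≤ 94 → Municipal Certificate required.
§14.6 seating 88 ≤ 148 → Compliance Permit not required.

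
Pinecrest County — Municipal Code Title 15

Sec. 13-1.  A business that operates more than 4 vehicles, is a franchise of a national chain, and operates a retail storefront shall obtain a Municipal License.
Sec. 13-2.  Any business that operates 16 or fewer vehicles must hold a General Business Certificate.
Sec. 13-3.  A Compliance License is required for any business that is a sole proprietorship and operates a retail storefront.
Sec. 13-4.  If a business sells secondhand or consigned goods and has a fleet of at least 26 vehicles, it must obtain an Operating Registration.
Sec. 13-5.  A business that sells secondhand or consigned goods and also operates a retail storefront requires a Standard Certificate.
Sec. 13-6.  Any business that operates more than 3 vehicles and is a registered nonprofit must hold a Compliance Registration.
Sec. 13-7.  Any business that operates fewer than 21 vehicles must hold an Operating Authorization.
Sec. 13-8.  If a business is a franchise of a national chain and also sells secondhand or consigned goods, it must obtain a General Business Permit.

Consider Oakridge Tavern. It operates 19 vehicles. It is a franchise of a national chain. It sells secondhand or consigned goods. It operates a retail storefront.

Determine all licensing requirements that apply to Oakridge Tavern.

General Business Permit, Municipal License, Operating Authorization, Standard Certificate

Sec. 13-1. vehicles 19 > 4; is a franchise of a national chain; operates a retail storefront → Municipal License required.
Sec. 13-2. vehicles 19 > 16 → General Business Certificate not required.
Sec. 13-3. is a franchise of a national chain (not: is a sole proprietorship); operates a retail storefront → Compliance License not required.
Sec. 13-4. sells secondhand or consigned goods; vehicles 19 < 26 → Operating Registration not required.
Sec. 13-5. sells secondhand or consigned goods; operates a retail storefront → Standard Certificate required.
Sec. 13-6. vehicles 19 > 3; is a franchise of a national chain (not: is a registered nonprofit) → Compliance Registration not required.
Sec. 13-7. vehicles 19 < 21 → Operating Authorization required.
Sec. 13-8. is a franchise of a national chain; sells secondhand or consigned goods → General Business Permit required.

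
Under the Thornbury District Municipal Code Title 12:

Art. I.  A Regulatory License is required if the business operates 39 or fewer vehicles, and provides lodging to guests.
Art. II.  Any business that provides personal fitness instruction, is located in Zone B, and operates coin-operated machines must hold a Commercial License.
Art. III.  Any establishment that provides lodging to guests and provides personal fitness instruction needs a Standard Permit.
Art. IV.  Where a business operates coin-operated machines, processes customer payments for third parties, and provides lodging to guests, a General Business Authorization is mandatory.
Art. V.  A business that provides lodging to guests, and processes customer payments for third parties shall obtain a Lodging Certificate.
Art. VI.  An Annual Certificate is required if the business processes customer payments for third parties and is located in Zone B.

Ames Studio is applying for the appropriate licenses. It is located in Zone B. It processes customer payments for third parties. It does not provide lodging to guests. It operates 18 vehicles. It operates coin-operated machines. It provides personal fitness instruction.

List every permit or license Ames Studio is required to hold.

Annual Certificate, Commercial License

Art. I. vehicles 18 ≤ 39; does not provide lodging to guests → Regulatory License not required.
Art. II. provides personal fitness instruction; is located in Zone B; operates coin-operated machines → Commercial License required.
Art. III. does not provide lodging to guests; provides personal fitness instruction → Standard Permit not required.
Art. IV. operates coin-operated machines; processes customer payments for third parties; does not provide lodging to guests → General Business Authorization not required.
Art. V. does not provide lodging to guests; processes customer payments for third parties → Lodging Certificate not required.
Art. VI. processes customer payments for third parties; is located in Zone B → Annual Certificate required.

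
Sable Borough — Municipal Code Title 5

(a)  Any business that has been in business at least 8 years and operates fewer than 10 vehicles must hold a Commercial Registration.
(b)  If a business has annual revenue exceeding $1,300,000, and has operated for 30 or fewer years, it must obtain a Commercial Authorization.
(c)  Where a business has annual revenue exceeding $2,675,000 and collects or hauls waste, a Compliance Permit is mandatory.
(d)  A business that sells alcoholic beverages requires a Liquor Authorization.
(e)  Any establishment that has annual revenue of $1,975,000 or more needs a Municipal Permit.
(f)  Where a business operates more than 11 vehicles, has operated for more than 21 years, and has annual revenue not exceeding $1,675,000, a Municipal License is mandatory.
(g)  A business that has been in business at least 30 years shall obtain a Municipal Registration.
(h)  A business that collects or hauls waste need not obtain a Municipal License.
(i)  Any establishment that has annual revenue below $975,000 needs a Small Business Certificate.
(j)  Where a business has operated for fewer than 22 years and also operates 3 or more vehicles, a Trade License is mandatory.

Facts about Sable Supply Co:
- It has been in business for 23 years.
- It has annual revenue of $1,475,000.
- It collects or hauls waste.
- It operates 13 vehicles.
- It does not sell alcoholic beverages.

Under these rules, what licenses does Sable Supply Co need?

(a) years in business 23 ≥ 8; vehicles 13 ≥ 10 → Commercial Registration not required.
(b) revenue $1,475,000 > $1,300,000; years in business 23 ≤ 30 → Commercial Authorization required.
(c) revenue $1,475,000 ≤ $2,675,000; collects or hauls waste → Compliance Permit not required.
(d) does not sell alcoholic beverages → Liquor Authorization not required.
(e) revenue $1,475,000 < $1,975,000 → Municipal Permit not required.
(f) vehicles 13 > 11; years in business 23 > 21; revenue $1,475,000 ≤ $1,675,000 → Municipal License required.
(g) years in business 23 < 30 → Municipal Registration not required.
(h) collects or hauls waste → exempt from Municipal License.
(i) revenue $1,475,000 ≥ $975,000 → Small Business Certificate not required.
(j) years in business 23 ≥ 22; vehicles 13 ≥ 3 → Trade License not required.

Commercial Authorization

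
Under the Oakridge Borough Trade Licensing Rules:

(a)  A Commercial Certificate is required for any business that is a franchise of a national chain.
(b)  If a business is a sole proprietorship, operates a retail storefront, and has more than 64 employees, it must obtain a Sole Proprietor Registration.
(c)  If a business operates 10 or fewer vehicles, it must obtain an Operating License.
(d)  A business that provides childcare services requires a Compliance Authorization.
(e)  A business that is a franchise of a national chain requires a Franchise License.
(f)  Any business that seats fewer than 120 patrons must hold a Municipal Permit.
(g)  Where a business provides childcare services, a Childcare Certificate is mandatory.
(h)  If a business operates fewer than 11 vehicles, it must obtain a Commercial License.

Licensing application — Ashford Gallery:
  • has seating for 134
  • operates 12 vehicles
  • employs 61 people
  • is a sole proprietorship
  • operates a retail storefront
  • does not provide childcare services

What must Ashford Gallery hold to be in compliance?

None

(a) is a sole proprietorship (not: is a franchise of a national chain) → Commercial Certificate not required.
(b) is a sole proprietorship; operates a retail storefront; employees 61 ≤ 64 → Sole Proprietor Registration not required.
(c) vehicles 12 > 10 → Operating License not required.
(d) does not provide childcare services → Compliance Authorization not required.
(e) is a sole proprietorship (not: is a franchise of a national chain) → Franchise License not required.
(f) seating 134 ≥ 120 → Municipal Permit not required.
(g) does not provide childcare services → Childcare Certificate not required.
(h) vehicles 12 ≥ 11 → Commercial License not required.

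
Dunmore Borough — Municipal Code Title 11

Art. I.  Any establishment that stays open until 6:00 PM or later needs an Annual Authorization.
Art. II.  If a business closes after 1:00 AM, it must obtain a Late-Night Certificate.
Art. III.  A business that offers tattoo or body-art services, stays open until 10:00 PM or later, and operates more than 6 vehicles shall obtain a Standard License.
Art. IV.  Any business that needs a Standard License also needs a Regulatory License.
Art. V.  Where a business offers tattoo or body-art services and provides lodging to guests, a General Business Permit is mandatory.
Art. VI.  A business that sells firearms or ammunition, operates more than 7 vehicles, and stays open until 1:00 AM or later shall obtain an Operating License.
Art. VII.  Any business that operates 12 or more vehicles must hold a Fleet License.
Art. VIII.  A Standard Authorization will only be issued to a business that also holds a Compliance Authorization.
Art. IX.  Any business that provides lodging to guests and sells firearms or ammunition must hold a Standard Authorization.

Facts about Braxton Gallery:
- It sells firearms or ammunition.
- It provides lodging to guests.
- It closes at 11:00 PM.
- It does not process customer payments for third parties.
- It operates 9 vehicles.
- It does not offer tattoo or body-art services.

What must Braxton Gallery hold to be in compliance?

Art. I. closes 11:00 PM, after 6:00 PM → Annual Authorization required.
Art. II. closes 11:00 PM, at/before 1:00 AM → Late-Night Certificate not required.
Art. III. does not offer tattoo or body-art services; closes 11:00 PM, after 10:00 PM; vehicles 9 > 6 → Standard License not required.
Art. IV. Standard License is not required → no effect.
Art. V. does not offer tattoo or body-art services; provides lodging to guests → General Business Permit not required.
Art. VI. sells firearms or ammunition; vehicles 9 > 7; closes 11:00 PM, at/before 1:00 AM → Operating License not required.
Art. VII. vehicles 9 < 12 → Fleet License not required.
Art. VIII. Standard Authorization is required → Compliance Authorization also required.
Art. IX. provides lodging to guests; sells firearms or ammunition → Standard Authorization required.

Annual Authorization, Compliance Authorization, Standard Authorization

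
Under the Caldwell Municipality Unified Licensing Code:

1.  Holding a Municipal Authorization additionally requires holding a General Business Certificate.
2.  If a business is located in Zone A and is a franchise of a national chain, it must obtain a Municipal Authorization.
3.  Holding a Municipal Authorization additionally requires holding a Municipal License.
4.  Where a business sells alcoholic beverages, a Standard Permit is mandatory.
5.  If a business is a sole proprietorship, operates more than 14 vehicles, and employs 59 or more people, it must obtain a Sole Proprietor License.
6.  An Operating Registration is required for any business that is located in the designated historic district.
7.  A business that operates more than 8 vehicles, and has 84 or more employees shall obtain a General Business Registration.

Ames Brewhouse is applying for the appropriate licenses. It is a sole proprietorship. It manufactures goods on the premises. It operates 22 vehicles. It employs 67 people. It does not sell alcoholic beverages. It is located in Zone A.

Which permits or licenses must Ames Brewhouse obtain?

1. Municipal Authorization is not required → no effect.
2. is located in Zone A; is a sole proprietorship (not: is a franchise of a national chain) → Municipal Authorization not required.
3. Municipal Authorization is not required → no effect.
4. does not sell alcoholic beverages → Standard Permit not required.
5. is a sole proprietorship; vehicles 22 > 14; employees 67 ≥ 59 → Sole Proprietor License required.
6. is located in Zone A (not: is located in the designated historic district) → Operating Registration not required.
7. vehicles 22 > 8; employees 67 < 84 → General Business Registration not required.

Sole Proprietor License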